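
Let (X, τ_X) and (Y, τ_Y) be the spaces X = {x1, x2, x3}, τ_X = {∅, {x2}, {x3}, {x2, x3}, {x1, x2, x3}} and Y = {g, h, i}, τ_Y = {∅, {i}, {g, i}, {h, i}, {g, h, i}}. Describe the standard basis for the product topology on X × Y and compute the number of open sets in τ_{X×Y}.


Basis B = {∅ × ∅, {x2} × {i}, {x3} × {i}, {x2} × {g, i}, {x2} × {h, i}, {x2, x3} × {i}, {x3} × {g, i}, {x3} × {h, i}, {x1, x2, x3} × {i}, {x2} × {g, h, i}, {x3} × {g, h, i}, {x2, x3} × {g, i}, {x2, x3} × {h, i}, {x1, x2, x3} × {g, i}, {x1, x2, x3} × {h, i}, {x2, x3} × {g, h, i}, {x1, x2, x3} × {g, h, i}}; |τ_{X×Y}| = 50.

Enumerate products U × V with U ∈ τ_X, V ∈ τ_Y (deduplicated):
  ∅ × ∅ = {} (∅)
  {x2} × {i} = {(x2,i)}
  {x3} × {i} = {(x3,i)}
  {x2} × {g, i} = {(x2,g), (x2,i)}
  {x2} × {h, i} = {(x2,h), (x2,i)}
  {x2, x3} × {i} = {(x2,i), (x3,i)}
  {x3} × {g, i} = {(x3,g), (x3,i)}
  {x3} × {h, i} = {(x3,h), (x3,i)}
  {x1, x2, x3} × {i} = {(x1,i), (x2,i), (x3,i)}
  {x2} × {g, h, i} = {(x2,g), (x2,h), (x2,i)}
  {x3} × {g, h, i} = {(x3,g), (x3,h), (x3,i)}
  {x2, x3} × {g, i} = {(x2,g), (x2,i), (x3,g), (x3,i)}
  {x2, x3} × {h, i} = {(x2,h), (x2,i), (x3,h), (x3,i)}
  {x1, x2, x3} × {g, i} = {(x1,g), (x1,i), (x2,g), (x2,i), (x3,g), (x3,i)}
  {x1, x2, x3} × {h, i} = {(x1,h), (x1,i), (x2,h), (x2,i), (x3,h), (x3,i)}
  {x2, x3} × {g, h, i} = {(x2,g), (x2,h), (x2,i), (x3,g), (x3,h), (x3,i)}
  {x1, x2, x3} × {g, h, i} = {(x1,g), (x1,h), (x1,i), (x2,g), (x2,h), (x2,i), (x3,g), (x3,h), (x3,i)}
These 17 distinct sets form the basis B.
Close under arbitrary unions to get τ_{X×Y}; counting gives |τ_{X×Y}| = 50.


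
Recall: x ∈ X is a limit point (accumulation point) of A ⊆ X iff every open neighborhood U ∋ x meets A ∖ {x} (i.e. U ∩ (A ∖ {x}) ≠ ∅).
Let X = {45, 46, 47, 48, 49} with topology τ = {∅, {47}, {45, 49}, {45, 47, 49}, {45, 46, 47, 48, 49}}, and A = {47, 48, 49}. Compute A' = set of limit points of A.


A' = {45, 46, 48}

For each x ∈ X, list the open sets U ∈ τ with x ∈ U, then check whether U ∩ (A ∖ {x}) ≠ ∅ for every such U.
  x = 45: opens ∋ x are {45, 49}, {45, 47, 49}, {45, 46, 47, 48, 49}; each meets A ∖ {45}, so x IS a limit point.
  x = 46: opens ∋ x are {45, 46, 47, 48, 49}; each meets A ∖ {46}, so x IS a limit point.
  x = 47: open {47} ∋ x has {47} ∩ (A ∖ {47}) = ∅, so x is NOT a limit point.
  x = 48: opens ∋ x are {45, 46, 47, 48, 49}; each meets A ∖ {48}, so x IS a limit point.
  x = 49: open {45, 49} ∋ x has {45, 49} ∩ (A ∖ {49}) = ∅, so x is NOT a limit point.
Collecting: A' = {45, 46, 48}.


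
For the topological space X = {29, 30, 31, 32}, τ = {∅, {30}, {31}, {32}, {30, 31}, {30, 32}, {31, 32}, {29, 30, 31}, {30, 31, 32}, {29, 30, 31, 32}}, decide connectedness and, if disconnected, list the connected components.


(X, τ) is disconnected; components = [{32}, {29, 30, 31}].

Find clopen sets (U ∈ τ with X ∖ U ∈ τ):
  U = ∅, X ∖ U = {29, 30, 31, 32} — both open, so U is clopen.
  U = {32}, X ∖ U = {29, 30, 31} — both open, so U is clopen.
  U = {29, 30, 31}, X ∖ U = {32} — both open, so U is clopen.
  U = {29, 30, 31, 32}, X ∖ U = ∅ — both open, so U is clopen.
Nontrivial clopen(s) exist: e.g. {32}. So (X, τ) is disconnected.
Compute connected components by grouping points that agree on all clopens:
  component: {32}
  component: {29, 30, 31}


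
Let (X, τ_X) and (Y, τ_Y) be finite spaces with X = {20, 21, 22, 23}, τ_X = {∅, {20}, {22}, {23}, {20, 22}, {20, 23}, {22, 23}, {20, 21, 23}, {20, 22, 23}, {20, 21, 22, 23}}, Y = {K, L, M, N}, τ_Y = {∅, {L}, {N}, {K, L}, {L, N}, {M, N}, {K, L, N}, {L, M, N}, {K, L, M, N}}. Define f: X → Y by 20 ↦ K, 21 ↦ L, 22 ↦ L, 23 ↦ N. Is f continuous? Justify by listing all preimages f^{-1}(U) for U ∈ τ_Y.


f is NOT continuous.

Compute f^{-1}(U) for each U ∈ τ_Y:
  U = ∅: f^{-1}(U) = ∅ ∈ τ_X ✓.
  U = {L}: f^{-1}(U) = {21, 22} ∉ τ_X ✗.
  U = {N}: f^{-1}(U) = {23} ∈ τ_X ✓.
  U = {K, L}: f^{-1}(U) = {20, 21, 22} ∉ τ_X ✗.
  U = {L, N}: f^{-1}(U) = {21, 22, 23} ∉ τ_X ✗.
  U = {M, N}: f^{-1}(U) = {23} ∈ τ_X ✓.
  U = {K, L, N}: f^{-1}(U) = {20, 21, 22, 23} ∈ τ_X ✓.
  U = {L, M, N}: f^{-1}(U) = {21, 22, 23} ∉ τ_X ✗.
  U = {K, L, M, N}: f^{-1}(U) = {20, 21, 22, 23} ∈ τ_X ✓.
Found U = {L} with f^{-1}(U) = {21, 22} not in τ_X. Therefore f is NOT continuous.


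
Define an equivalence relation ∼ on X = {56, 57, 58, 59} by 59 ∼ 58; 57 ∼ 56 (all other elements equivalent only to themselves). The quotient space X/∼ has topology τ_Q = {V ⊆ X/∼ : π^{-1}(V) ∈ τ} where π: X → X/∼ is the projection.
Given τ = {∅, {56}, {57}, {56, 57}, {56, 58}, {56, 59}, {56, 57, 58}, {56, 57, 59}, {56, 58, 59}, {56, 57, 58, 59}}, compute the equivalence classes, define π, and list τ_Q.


X/∼ = {[56=57], [58=59]}; |τ_Q| = 3.

Equivalence classes: [56=57], [58=59].
Quotient map π: X → X/∼ sends 56 ↦ [56=57], 57 ↦ [56=57], 58 ↦ [58=59], 59 ↦ [58=59].
For each subset V ⊆ X/∼, compute π^{-1}(V) ⊆ X and check whether π^{-1}(V) ∈ τ. V is open in τ_Q iff π^{-1}(V) ∈ τ.
  V = {}: π^{-1}(V) = ∅ ∈ τ ✓.
  V = {[56=57]}: π^{-1}(V) = {56, 57} ∈ τ ✓.
  V = {[58=59]}: π^{-1}(V) = {58, 59} ∉ τ ✗.
  V = {[56=57], [58=59]}: π^{-1}(V) = {56, 57, 58, 59} ∈ τ ✓.
Open sets in the quotient: τ_Q = {{}, {[56=57]}, {[56=57], [58=59]}} (3 elements).


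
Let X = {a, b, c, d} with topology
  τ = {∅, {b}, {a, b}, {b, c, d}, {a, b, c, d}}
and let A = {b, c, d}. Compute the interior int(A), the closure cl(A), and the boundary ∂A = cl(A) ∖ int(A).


int(A) = {b, c, d}, cl(A) = {a, b, c, d}, ∂A = {a}.

Closed sets in (X, τ) are complements of opens:
  closed(X, τ) = {∅, {a}, {c, d}, {a, c, d}, {a, b, c, d}}.
int(A) = ⋃ {U ∈ τ : U ⊆ A}. Opens contained in A: ∅, {b}, {b, c, d}.
Taking the union of these: int(A) = {b, c, d}.
cl(A) = ⋂ {C closed : A ⊆ C}. Closed sets containing A: {a, b, c, d}.
Intersecting these: cl(A) = {a, b, c, d}.
∂A = cl(A) ∖ int(A) = {a, b, c, d} ∖ {b, c, d} = {a}.


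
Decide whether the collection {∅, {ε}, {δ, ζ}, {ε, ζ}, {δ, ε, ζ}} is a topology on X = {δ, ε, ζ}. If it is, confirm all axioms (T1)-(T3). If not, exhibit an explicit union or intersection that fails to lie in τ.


τ is NOT a topology on X.

Axiom (T1): ∅ ∈ τ? Yes; X ∈ τ? Yes.
Axiom (T2/T3): check pairwise unions and intersections of members of τ.
Counterexample for (T3): {δ, ζ} ∩ {ε, ζ} = {ζ} ∉ τ. Therefore τ is NOT a topology.


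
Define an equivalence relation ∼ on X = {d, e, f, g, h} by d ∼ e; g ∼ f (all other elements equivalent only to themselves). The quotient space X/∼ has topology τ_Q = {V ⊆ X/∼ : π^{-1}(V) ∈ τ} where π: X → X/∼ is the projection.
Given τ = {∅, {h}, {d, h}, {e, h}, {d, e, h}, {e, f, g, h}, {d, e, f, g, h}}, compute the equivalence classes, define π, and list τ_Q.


X/∼ = {[d=e], [f=g], [h]}; |τ_Q| = 4.

Equivalence classes: [d=e], [f=g], [h].
Quotient map π: X → X/∼ sends d ↦ [d=e], e ↦ [d=e], f ↦ [f=g], g ↦ [f=g], h ↦ [h].
For each subset V ⊆ X/∼, compute π^{-1}(V) ⊆ X and check whether π^{-1}(V) ∈ τ. V is open in τ_Q iff π^{-1}(V) ∈ τ.
  V = {}: π^{-1}(V) = ∅ ∈ τ ✓.
  V = {[d=e]}: π^{-1}(V) = {d, e} ∉ τ ✗.
  V = {[f=g]}: π^{-1}(V) = {f, g} ∉ τ ✗.
  V = {[d=e], [f=g]}: π^{-1}(V) = {d, e, f, g} ∉ τ ✗.
  V = {[h]}: π^{-1}(V) = {h} ∈ τ ✓.
  V = {[d=e], [h]}: π^{-1}(V) = {d, e, h} ∈ τ ✓.
  V = {[f=g], [h]}: π^{-1}(V) = {f, g, h} ∉ τ ✗.
  V = {[d=e], [f=g], [h]}: π^{-1}(V) = {d, e, f, g, h} ∈ τ ✓.
Open sets in the quotient: τ_Q = {{}, {[h]}, {[d=e], [h]}, {[d=e], [f=g], [h]}} (4 elements).


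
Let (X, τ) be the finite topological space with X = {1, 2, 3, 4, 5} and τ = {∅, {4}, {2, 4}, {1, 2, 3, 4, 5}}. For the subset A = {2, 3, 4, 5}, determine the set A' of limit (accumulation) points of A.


A' = {1, 2, 3, 5}

For each x ∈ X, list the open sets U ∈ τ with x ∈ U, then check whether U ∩ (A ∖ {x}) ≠ ∅ for every such U.
  x = 1: opens ∋ x are {1, 2, 3, 4, 5}; each meets A ∖ {1}, so x IS a limit point.
  x = 2: opens ∋ x are {2, 4}, {1, 2, 3, 4, 5}; each meets A ∖ {2}, so x IS a limit point.
  x = 3: opens ∋ x are {1, 2, 3, 4, 5}; each meets A ∖ {3}, so x IS a limit point.
  x = 4: open {4} ∋ x has {4} ∩ (A ∖ {4}) = ∅, so x is NOT a limit point.
  x = 5: opens ∋ x are {1, 2, 3, 4, 5}; each meets A ∖ {5}, so x IS a limit point.
Collecting: A' = {1, 2, 3, 5}.


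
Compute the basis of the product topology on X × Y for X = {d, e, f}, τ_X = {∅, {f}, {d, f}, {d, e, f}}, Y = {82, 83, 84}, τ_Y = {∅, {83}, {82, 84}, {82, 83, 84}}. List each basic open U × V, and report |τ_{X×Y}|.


Basis B = {∅ × ∅, {f} × {83}, {d, f} × {83}, {f} × {82, 84}, {d, e, f} × {83}, {f} × {82, 83, 84}, {d, f} × {82, 84}, {d, f} × {82, 83, 84}, {d, e, f} × {82, 84}, {d, e, f} × {82, 83, 84}}; |τ_{X×Y}| = 16.

Enumerate products U × V with U ∈ τ_X, V ∈ τ_Y (deduplicated):
  ∅ × ∅ = {} (∅)
  {f} × {83} = {(f,83)}
  {d, f} × {83} = {(d,83), (f,83)}
  {f} × {82, 84} = {(f,82), (f,84)}
  {d, e, f} × {83} = {(d,83), (e,83), (f,83)}
  {f} × {82, 83, 84} = {(f,82), (f,83), (f,84)}
  {d, f} × {82, 84} = {(d,82), (d,84), (f,82), (f,84)}
  {d, f} × {82, 83, 84} = {(d,82), (d,83), (d,84), (f,82), (f,83), (f,84)}
  {d, e, f} × {82, 84} = {(d,82), (d,84), (e,82), (e,84), (f,82), (f,84)}
  {d, e, f} × {82, 83, 84} = {(d,82), (d,83), (d,84), (e,82), (e,83), (e,84), (f,82), (f,83), (f,84)}
These 10 distinct sets form the basis B.
Close under arbitrary unions to get τ_{X×Y}; counting gives |τ_{X×Y}| = 16.


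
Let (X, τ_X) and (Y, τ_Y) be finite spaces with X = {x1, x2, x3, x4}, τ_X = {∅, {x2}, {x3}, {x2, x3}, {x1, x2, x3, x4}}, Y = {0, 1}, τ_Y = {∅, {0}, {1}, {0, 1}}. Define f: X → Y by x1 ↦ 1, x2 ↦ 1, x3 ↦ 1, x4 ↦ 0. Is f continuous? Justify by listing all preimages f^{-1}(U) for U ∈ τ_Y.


f is NOT continuous.

Compute f^{-1}(U) for each U ∈ τ_Y:
  U = ∅: f^{-1}(U) = ∅ ∈ τ_X ✓.
  U = {0}: f^{-1}(U) = {x4} ∉ τ_X ✗.
  U = {1}: f^{-1}(U) = {x1, x2, x3} ∉ τ_X ✗.
  U = {0, 1}: f^{-1}(U) = {x1, x2, x3, x4} ∈ τ_X ✓.
Found U = {0} with f^{-1}(U) = {x4} not in τ_X. Therefore f is NOT continuous.


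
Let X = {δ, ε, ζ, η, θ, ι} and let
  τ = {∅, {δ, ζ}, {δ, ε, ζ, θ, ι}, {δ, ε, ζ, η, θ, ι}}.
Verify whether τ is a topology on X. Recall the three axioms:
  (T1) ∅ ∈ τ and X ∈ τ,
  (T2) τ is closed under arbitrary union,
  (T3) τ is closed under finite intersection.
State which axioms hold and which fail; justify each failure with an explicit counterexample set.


τ IS a topology on X.

Axiom (T1): ∅ ∈ τ? Yes; X ∈ τ? Yes.
Axiom (T2/T3): check pairwise unions and intersections of members of τ.
All pairwise intersections and unions checked — each lies in τ. Therefore τ satisfies (T1), (T2), (T3): it IS a topology on X.


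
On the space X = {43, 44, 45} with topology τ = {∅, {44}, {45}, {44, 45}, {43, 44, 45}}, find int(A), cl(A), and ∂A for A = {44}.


int(A) = {44}, cl(A) = {43, 44}, ∂A = {43}.

Closed sets in (X, τ) are complements of opens:
  closed(X, τ) = {∅, {43}, {43, 44}, {43, 45}, {43, 44, 45}}.
int(A) = ⋃ {U ∈ τ : U ⊆ A}. Opens contained in A: ∅, {44}.
Taking the union of these: int(A) = {44}.
cl(A) = ⋂ {C closed : A ⊆ C}. Closed sets containing A: {43, 44}, {43, 44, 45}.
Intersecting these: cl(A) = {43, 44}.
∂A = cl(A) ∖ int(A) = {43, 44} ∖ {44} = {43}.


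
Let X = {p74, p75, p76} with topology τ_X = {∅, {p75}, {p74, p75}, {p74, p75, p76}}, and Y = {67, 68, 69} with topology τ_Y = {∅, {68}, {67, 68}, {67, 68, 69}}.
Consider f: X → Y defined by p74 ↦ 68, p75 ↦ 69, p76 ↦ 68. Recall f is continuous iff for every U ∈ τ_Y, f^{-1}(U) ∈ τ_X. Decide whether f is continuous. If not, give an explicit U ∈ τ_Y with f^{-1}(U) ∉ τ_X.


f is NOT continuous.

Compute f^{-1}(U) for each U ∈ τ_Y:
  U = ∅: f^{-1}(U) = ∅ ∈ τ_X ✓.
  U = {68}: f^{-1}(U) = {p74, p76} ∉ τ_X ✗.
  U = {67, 68}: f^{-1}(U) = {p74, p76} ∉ τ_X ✗.
  U = {67, 68, 69}: f^{-1}(U) = {p74, p75, p76} ∈ τ_X ✓.
Found U = {68} with f^{-1}(U) = {p74, p76} not in τ_X. Therefore f is NOT continuous.


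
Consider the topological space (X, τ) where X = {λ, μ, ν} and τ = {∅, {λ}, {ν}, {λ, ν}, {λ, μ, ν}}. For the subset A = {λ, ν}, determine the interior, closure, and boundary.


int(A) = {λ, ν}, cl(A) = {λ, μ, ν}, ∂A = {μ}.

Closed sets in (X, τ) are complements of opens:
  closed(X, τ) = {∅, {μ}, {λ, μ}, {μ, ν}, {λ, μ, ν}}.
int(A) = ⋃ {U ∈ τ : U ⊆ A}. Opens contained in A: ∅, {λ}, {ν}, {λ, ν}.
Taking the union of these: int(A) = {λ, ν}.
cl(A) = ⋂ {C closed : A ⊆ C}. Closed sets containing A: {λ, μ, ν}.
Intersecting these: cl(A) = {λ, μ, ν}.
∂A = cl(A) ∖ int(A) = {λ, μ, ν} ∖ {λ, ν} = {μ}.


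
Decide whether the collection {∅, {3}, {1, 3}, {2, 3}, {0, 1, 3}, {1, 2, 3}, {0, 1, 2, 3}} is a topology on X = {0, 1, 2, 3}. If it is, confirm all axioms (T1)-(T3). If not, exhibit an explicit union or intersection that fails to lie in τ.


τ IS a topology on X.

Axiom (T1): ∅ ∈ τ? Yes; X ∈ τ? Yes.
Axiom (T2/T3): check pairwise unions and intersections of members of τ.
All pairwise intersections and unions checked — each lies in τ. Therefore τ satisfies (T1), (T2), (T3): it IS a topology on X.


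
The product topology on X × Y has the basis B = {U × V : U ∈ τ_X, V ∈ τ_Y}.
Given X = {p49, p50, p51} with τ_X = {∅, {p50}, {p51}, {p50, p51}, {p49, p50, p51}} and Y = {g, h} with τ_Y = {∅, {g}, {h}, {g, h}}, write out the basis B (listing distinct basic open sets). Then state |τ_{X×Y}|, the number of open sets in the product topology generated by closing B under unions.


Basis B = {∅ × ∅, {p50} × {g}, {p50} × {h}, {p51} × {g}, {p51} × {h}, {p50} × {g, h}, {p50, p51} × {g}, {p50, p51} × {h}, {p51} × {g, h}, {p49, p50, p51} × {g}, {p49, p50, p51} × {h}, {p50, p51} × {g, h}, {p49, p50, p51} × {g, h}}; |τ_{X×Y}| = 25.

Enumerate products U × V with U ∈ τ_X, V ∈ τ_Y (deduplicated):
  ∅ × ∅ = {} (∅)
  {p50} × {g} = {(p50,g)}
  {p50} × {h} = {(p50,h)}
  {p51} × {g} = {(p51,g)}
  {p51} × {h} = {(p51,h)}
  {p50} × {g, h} = {(p50,g), (p50,h)}
  {p50, p51} × {g} = {(p50,g), (p51,g)}
  {p50, p51} × {h} = {(p50,h), (p51,h)}
  {p51} × {g, h} = {(p51,g), (p51,h)}
  {p49, p50, p51} × {g} = {(p49,g), (p50,g), (p51,g)}
  {p49, p50, p51} × {h} = {(p49,h), (p50,h), (p51,h)}
  {p50, p51} × {g, h} = {(p50,g), (p50,h), (p51,g), (p51,h)}
  {p49, p50, p51} × {g, h} = {(p49,g), (p49,h), (p50,g), (p50,h), (p51,g), (p51,h)}
These 13 distinct sets form the basis B.
Close under arbitrary unions to get τ_{X×Y}; counting gives |τ_{X×Y}| = 25.


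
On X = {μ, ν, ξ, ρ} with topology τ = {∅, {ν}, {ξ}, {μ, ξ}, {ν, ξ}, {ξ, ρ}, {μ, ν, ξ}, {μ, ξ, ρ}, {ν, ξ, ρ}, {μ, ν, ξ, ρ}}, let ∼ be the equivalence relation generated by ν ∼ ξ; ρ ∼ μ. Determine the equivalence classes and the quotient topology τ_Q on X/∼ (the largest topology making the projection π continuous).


X/∼ = {[μ=ρ], [ν=ξ]}; |τ_Q| = 3.

Equivalence classes: [μ=ρ], [ν=ξ].
Quotient map π: X → X/∼ sends μ ↦ [μ=ρ], ν ↦ [ν=ξ], ξ ↦ [ν=ξ], ρ ↦ [μ=ρ].
For each subset V ⊆ X/∼, compute π^{-1}(V) ⊆ X and check whether π^{-1}(V) ∈ τ. V is open in τ_Q iff π^{-1}(V) ∈ τ.
  V = {}: π^{-1}(V) = ∅ ∈ τ ✓.
  V = {[μ=ρ]}: π^{-1}(V) = {μ, ρ} ∉ τ ✗.
  V = {[ν=ξ]}: π^{-1}(V) = {ν, ξ} ∈ τ ✓.
  V = {[μ=ρ], [ν=ξ]}: π^{-1}(V) = {μ, ν, ξ, ρ} ∈ τ ✓.
Open sets in the quotient: τ_Q = {{}, {[ν=ξ]}, {[μ=ρ], [ν=ξ]}} (3 elements).


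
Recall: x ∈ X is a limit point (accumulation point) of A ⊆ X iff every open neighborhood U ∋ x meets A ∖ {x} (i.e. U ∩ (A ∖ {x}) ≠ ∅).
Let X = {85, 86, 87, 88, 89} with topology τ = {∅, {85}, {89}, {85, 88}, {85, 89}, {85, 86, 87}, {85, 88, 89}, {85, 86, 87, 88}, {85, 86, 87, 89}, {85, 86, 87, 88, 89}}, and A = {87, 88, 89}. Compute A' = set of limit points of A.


A' = {86}

For each x ∈ X, list the open sets U ∈ τ with x ∈ U, then check whether U ∩ (A ∖ {x}) ≠ ∅ for every such U.
  x = 85: open {85} ∋ x has {85} ∩ (A ∖ {85}) = ∅, so x is NOT a limit point.
  x = 86: opens ∋ x are {85, 86, 87}, {85, 86, 87, 88}, {85, 86, 87, 89}, {85, 86, 87, 88, 89}; each meets A ∖ {86}, so x IS a limit point.
  x = 87: open {85, 86, 87} ∋ x has {85, 86, 87} ∩ (A ∖ {87}) = ∅, so x is NOT a limit point.
  x = 88: open {85, 88} ∋ x has {85, 88} ∩ (A ∖ {88}) = ∅, so x is NOT a limit point.
  x = 89: open {89} ∋ x has {89} ∩ (A ∖ {89}) = ∅, so x is NOT a limit point.
Collecting: A' = {86}.


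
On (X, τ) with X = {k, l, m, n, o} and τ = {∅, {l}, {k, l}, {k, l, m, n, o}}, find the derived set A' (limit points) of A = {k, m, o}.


A' = {m, n, o}

For each x ∈ X, list the open sets U ∈ τ with x ∈ U, then check whether U ∩ (A ∖ {x}) ≠ ∅ for every such U.
  x = k: open {k, l} ∋ x has {k, l} ∩ (A ∖ {k}) = ∅, so x is NOT a limit point.
  x = l: open {l} ∋ x has {l} ∩ (A ∖ {l}) = ∅, so x is NOT a limit point.
  x = m: opens ∋ x are {k, l, m, n, o}; each meets A ∖ {m}, so x IS a limit point.
  x = n: opens ∋ x are {k, l, m, n, o}; each meets A ∖ {n}, so x IS a limit point.
  x = o: opens ∋ x are {k, l, m, n, o}; each meets A ∖ {o}, so x IS a limit point.
Collecting: A' = {m, n, o}.


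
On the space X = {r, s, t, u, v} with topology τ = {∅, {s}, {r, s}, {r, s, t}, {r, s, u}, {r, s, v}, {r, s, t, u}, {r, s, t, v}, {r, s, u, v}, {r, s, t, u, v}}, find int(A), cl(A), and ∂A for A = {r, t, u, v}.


int(A) = ∅, cl(A) = {r, t, u, v}, ∂A = {r, t, u, v}.

Closed sets in (X, τ) are complements of opens:
  closed(X, τ) = {∅, {t}, {u}, {v}, {t, u}, {t, v}, {u, v}, {t, u, v}, {r, t, u, v}, {r, s, t, u, v}}.
int(A) = ⋃ {U ∈ τ : U ⊆ A}. Opens contained in A: ∅.
Taking the union of these: int(A) = ∅.
cl(A) = ⋂ {C closed : A ⊆ C}. Closed sets containing A: {r, t, u, v}, {r, s, t, u, v}.
Intersecting these: cl(A) = {r, t, u, v}.
∂A = cl(A) ∖ int(A) = {r, t, u, v} ∖ ∅ = {r, t, u, v}.


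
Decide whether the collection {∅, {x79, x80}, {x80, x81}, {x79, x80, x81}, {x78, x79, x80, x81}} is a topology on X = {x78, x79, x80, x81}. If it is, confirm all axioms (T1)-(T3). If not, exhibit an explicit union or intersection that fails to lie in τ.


τ is NOT a topology on X.

Axiom (T1): ∅ ∈ τ? Yes; X ∈ τ? Yes.
Axiom (T2/T3): check pairwise unions and intersections of members of τ.
Counterexample for (T3): {x79, x80} ∩ {x80, x81} = {x80} ∉ τ. Therefore τ is NOT a topology.


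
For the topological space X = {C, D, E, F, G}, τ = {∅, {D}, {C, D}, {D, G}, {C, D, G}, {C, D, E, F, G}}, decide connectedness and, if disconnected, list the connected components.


(X, τ) is connected.

Find clopen sets (U ∈ τ with X ∖ U ∈ τ):
  U = ∅, X ∖ U = {C, D, E, F, G} — both open, so U is clopen.
  U = {C, D, E, F, G}, X ∖ U = ∅ — both open, so U is clopen.
Only trivial clopens (∅ and X) exist, so (X, τ) is connected.
Compute connected components by grouping points that agree on all clopens:
  component: {C, D, E, F, G}


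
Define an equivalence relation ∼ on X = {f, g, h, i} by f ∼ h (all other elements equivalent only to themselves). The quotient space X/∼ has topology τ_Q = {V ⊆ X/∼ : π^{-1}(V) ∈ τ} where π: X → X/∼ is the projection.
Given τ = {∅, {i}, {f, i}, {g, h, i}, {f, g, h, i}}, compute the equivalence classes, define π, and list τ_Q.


X/∼ = {[f=h], [g], [i]}; |τ_Q| = 3.

Equivalence classes: [f=h], [g], [i].
Quotient map π: X → X/∼ sends f ↦ [f=h], g ↦ [g], h ↦ [f=h], i ↦ [i].
For each subset V ⊆ X/∼, compute π^{-1}(V) ⊆ X and check whether π^{-1}(V) ∈ τ. V is open in τ_Q iff π^{-1}(V) ∈ τ.
  V = {}: π^{-1}(V) = ∅ ∈ τ ✓.
  V = {[f=h]}: π^{-1}(V) = {f, h} ∉ τ ✗.
  V = {[g]}: π^{-1}(V) = {g} ∉ τ ✗.
  V = {[f=h], [g]}: π^{-1}(V) = {f, g, h} ∉ τ ✗.
  V = {[i]}: π^{-1}(V) = {i} ∈ τ ✓.
  V = {[f=h], [i]}: π^{-1}(V) = {f, h, i} ∉ τ ✗.
  V = {[g], [i]}: π^{-1}(V) = {g, i} ∉ τ ✗.
  V = {[f=h], [g], [i]}: π^{-1}(V) = {f, g, h, i} ∈ τ ✓.
Open sets in the quotient: τ_Q = {{}, {[i]}, {[f=h], [g], [i]}} (3 elements).


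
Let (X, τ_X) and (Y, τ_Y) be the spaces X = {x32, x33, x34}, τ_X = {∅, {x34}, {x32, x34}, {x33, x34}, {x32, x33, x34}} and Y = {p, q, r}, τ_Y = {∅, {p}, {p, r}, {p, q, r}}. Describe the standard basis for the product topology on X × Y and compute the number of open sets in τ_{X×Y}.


Basis B = {∅ × ∅, {x34} × {p}, {x32, x34} × {p}, {x33, x34} × {p}, {x34} × {p, r}, {x32, x33, x34} × {p}, {x34} × {p, q, r}, {x32, x34} × {p, r}, {x33, x34} × {p, r}, {x32, x34} × {p, q, r}, {x32, x33, x34} × {p, r}, {x33, x34} × {p, q, r}, {x32, x33, x34} × {p, q, r}}; |τ_{X×Y}| = 30.

Enumerate products U × V with U ∈ τ_X, V ∈ τ_Y (deduplicated):
  ∅ × ∅ = {} (∅)
  {x34} × {p} = {(x34,p)}
  {x32, x34} × {p} = {(x32,p), (x34,p)}
  {x33, x34} × {p} = {(x33,p), (x34,p)}
  {x34} × {p, r} = {(x34,p), (x34,r)}
  {x32, x33, x34} × {p} = {(x32,p), (x33,p), (x34,p)}
  {x34} × {p, q, r} = {(x34,p), (x34,q), (x34,r)}
  {x32, x34} × {p, r} = {(x32,p), (x32,r), (x34,p), (x34,r)}
  {x33, x34} × {p, r} = {(x33,p), (x33,r), (x34,p), (x34,r)}
  {x32, x34} × {p, q, r} = {(x32,p), (x32,q), (x32,r), (x34,p), (x34,q), (x34,r)}
  {x32, x33, x34} × {p, r} = {(x32,p), (x32,r), (x33,p), (x33,r), (x34,p), (x34,r)}
  {x33, x34} × {p, q, r} = {(x33,p), (x33,q), (x33,r), (x34,p), (x34,q), (x34,r)}
  {x32, x33, x34} × {p, q, r} = {(x32,p), (x32,q), (x32,r), (x33,p), (x33,q), (x33,r), (x34,p), (x34,q), (x34,r)}
These 13 distinct sets form the basis B.
Close under arbitrary unions to get τ_{X×Y}; counting gives |τ_{X×Y}| = 30.


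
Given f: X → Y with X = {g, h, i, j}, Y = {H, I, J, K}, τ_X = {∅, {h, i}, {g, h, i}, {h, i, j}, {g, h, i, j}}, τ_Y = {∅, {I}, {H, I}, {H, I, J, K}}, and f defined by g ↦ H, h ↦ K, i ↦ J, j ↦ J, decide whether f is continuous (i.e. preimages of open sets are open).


f is NOT continuous.

Compute f^{-1}(U) for each U ∈ τ_Y:
  U = ∅: f^{-1}(U) = ∅ ∈ τ_X ✓.
  U = {I}: f^{-1}(U) = ∅ ∈ τ_X ✓.
  U = {H, I}: f^{-1}(U) = {g} ∉ τ_X ✗.
  U = {H, I, J, K}: f^{-1}(U) = {g, h, i, j} ∈ τ_X ✓.
Found U = {H, I} with f^{-1}(U) = {g} not in τ_X. Therefore f is NOT continuous.


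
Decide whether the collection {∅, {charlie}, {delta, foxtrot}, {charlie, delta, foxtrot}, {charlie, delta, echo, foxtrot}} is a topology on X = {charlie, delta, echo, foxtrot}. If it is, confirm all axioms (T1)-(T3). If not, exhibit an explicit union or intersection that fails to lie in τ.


τ IS a topology on X.

Axiom (T1): ∅ ∈ τ? Yes; X ∈ τ? Yes.
Axiom (T2/T3): check pairwise unions and intersections of members of τ.
All pairwise intersections and unions checked — each lies in τ. Therefore τ satisfies (T1), (T2), (T3): it IS a topology on X.


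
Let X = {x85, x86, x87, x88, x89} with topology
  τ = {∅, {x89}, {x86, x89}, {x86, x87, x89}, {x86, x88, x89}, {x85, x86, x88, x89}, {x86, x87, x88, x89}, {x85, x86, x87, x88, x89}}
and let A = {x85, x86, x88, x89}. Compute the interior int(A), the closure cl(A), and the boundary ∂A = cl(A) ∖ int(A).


int(A) = {x85, x86, x88, x89}, cl(A) = {x85, x86, x87, x88, x89}, ∂A = {x87}.

Closed sets in (X, τ) are complements of opens:
  closed(X, τ) = {∅, {x85}, {x87}, {x85, x87}, {x85, x88}, {x85, x87, x88}, {x85, x86, x87, x88}, {x85, x86, x87, x88, x89}}.
int(A) = ⋃ {U ∈ τ : U ⊆ A}. Opens contained in A: ∅, {x89}, {x86, x89}, {x86, x88, x89}, {x85, x86, x88, x89}.
Taking the union of these: int(A) = {x85, x86, x88, x89}.
cl(A) = ⋂ {C closed : A ⊆ C}. Closed sets containing A: {x85, x86, x87, x88, x89}.
Intersecting these: cl(A) = {x85, x86, x87, x88, x89}.
∂A = cl(A) ∖ int(A) = {x85, x86, x87, x88, x89} ∖ {x85, x86, x88, x89} = {x87}.


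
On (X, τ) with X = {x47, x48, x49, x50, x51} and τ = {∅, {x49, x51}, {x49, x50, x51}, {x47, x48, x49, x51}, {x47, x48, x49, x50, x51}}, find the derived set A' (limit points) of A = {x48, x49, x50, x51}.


A' = {x47, x48, x49, x50, x51}

For each x ∈ X, list the open sets U ∈ τ with x ∈ U, then check whether U ∩ (A ∖ {x}) ≠ ∅ for every such U.
  x = x47: opens ∋ x are {x47, x48, x49, x51}, {x47, x48, x49, x50, x51}; each meets A ∖ {x47}, so x IS a limit point.
  x = x48: opens ∋ x are {x47, x48, x49, x51}, {x47, x48, x49, x50, x51}; each meets A ∖ {x48}, so x IS a limit point.
  x = x49: opens ∋ x are {x49, x51}, {x49, x50, x51}, {x47, x48, x49, x51}, {x47, x48, x49, x50, x51}; each meets A ∖ {x49}, so x IS a limit point.
  x = x50: opens ∋ x are {x49, x50, x51}, {x47, x48, x49, x50, x51}; each meets A ∖ {x50}, so x IS a limit point.
  x = x51: opens ∋ x are {x49, x51}, {x49, x50, x51}, {x47, x48, x49, x51}, {x47, x48, x49, x50, x51}; each meets A ∖ {x51}, so x IS a limit point.
Collecting: A' = {x47, x48, x49, x50, x51}.


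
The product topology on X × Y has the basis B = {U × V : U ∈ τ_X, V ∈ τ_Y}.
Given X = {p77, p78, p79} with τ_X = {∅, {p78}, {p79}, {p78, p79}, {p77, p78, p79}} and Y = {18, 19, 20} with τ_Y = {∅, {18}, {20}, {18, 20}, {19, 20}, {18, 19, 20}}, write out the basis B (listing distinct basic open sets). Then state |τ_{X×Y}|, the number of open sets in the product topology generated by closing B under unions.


Basis B = {∅ × ∅, {p78} × {18}, {p78} × {20}, {p79} × {18}, {p79} × {20}, {p78} × {18, 20}, {p78, p79} × {18}, {p78} × {19, 20}, {p78, p79} × {20}, {p79} × {18, 20}, {p79} × {19, 20}, {p77, p78, p79} × {18}, {p77, p78, p79} × {20}, {p78} × {18, 19, 20}, {p79} × {18, 19, 20}, {p78, p79} × {18, 20}, {p78, p79} × {19, 20}, {p77, p78, p79} × {18, 20}, {p77, p78, p79} × {19, 20}, {p78, p79} × {18, 19, 20}, {p77, p78, p79} × {18, 19, 20}}; |τ_{X×Y}| = 70.

Enumerate products U × V with U ∈ τ_X, V ∈ τ_Y (deduplicated):
  ∅ × ∅ = {} (∅)
  {p78} × {18} = {(p78,18)}
  {p78} × {20} = {(p78,20)}
  {p79} × {18} = {(p79,18)}
  {p79} × {20} = {(p79,20)}
  {p78} × {18, 20} = {(p78,18), (p78,20)}
  {p78, p79} × {18} = {(p78,18), (p79,18)}
  {p78} × {19, 20} = {(p78,19), (p78,20)}
  {p78, p79} × {20} = {(p78,20), (p79,20)}
  {p79} × {18, 20} = {(p79,18), (p79,20)}
  {p79} × {19, 20} = {(p79,19), (p79,20)}
  {p77, p78, p79} × {18} = {(p77,18), (p78,18), (p79,18)}
  {p77, p78, p79} × {20} = {(p77,20), (p78,20), (p79,20)}
  {p78} × {18, 19, 20} = {(p78,18), (p78,19), (p78,20)}
  {p79} × {18, 19, 20} = {(p79,18), (p79,19), (p79,20)}
  {p78, p79} × {18, 20} = {(p78,18), (p78,20), (p79,18), (p79,20)}
  {p78, p79} × {19, 20} = {(p78,19), (p78,20), (p79,19), (p79,20)}
  {p77, p78, p79} × {18, 20} = {(p77,18), (p77,20), (p78,18), (p78,20), (p79,18), (p79,20)}
  {p77, p78, p79} × {19, 20} = {(p77,19), (p77,20), (p78,19), (p78,20), (p79,19), (p79,20)}
  {p78, p79} × {18, 19, 20} = {(p78,18), (p78,19), (p78,20), (p79,18), (p79,19), (p79,20)}
  {p77, p78, p79} × {18, 19, 20} = {(p77,18), (p77,19), (p77,20), (p78,18), (p78,19), (p78,20), (p79,18), (p79,19), (p79,20)}
These 21 distinct sets form the basis B.
Close under arbitrary unions to get τ_{X×Y}; counting gives |τ_{X×Y}| = 70.


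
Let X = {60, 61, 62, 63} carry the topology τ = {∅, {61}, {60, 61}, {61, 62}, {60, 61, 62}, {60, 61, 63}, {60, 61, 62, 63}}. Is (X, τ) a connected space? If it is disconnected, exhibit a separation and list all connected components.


(X, τ) is connected.

Find clopen sets (U ∈ τ with X ∖ U ∈ τ):
  U = ∅, X ∖ U = {60, 61, 62, 63} — both open, so U is clopen.
  U = {60, 61, 62, 63}, X ∖ U = ∅ — both open, so U is clopen.
Only trivial clopens (∅ and X) exist, so (X, τ) is connected.
Compute connected components by grouping points that agree on all clopens:
  component: {60, 61, 62, 63}


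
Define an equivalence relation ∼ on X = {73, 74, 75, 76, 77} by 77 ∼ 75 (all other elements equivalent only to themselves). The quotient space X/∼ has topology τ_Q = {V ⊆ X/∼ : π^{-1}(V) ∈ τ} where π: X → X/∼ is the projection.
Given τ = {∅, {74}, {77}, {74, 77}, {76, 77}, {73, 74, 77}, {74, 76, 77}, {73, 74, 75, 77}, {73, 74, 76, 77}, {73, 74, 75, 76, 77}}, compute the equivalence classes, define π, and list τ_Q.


X/∼ = {[73], [74], [75=77], [76]}; |τ_Q| = 4.

Equivalence classes: [73], [74], [75=77], [76].
Quotient map π: X → X/∼ sends 73 ↦ [73], 74 ↦ [74], 75 ↦ [75=77], 76 ↦ [76], 77 ↦ [75=77].
For each subset V ⊆ X/∼, compute π^{-1}(V) ⊆ X and check whether π^{-1}(V) ∈ τ. V is open in τ_Q iff π^{-1}(V) ∈ τ.
  V = {}: π^{-1}(V) = ∅ ∈ τ ✓.
  V = {[73]}: π^{-1}(V) = {73} ∉ τ ✗.
  V = {[74]}: π^{-1}(V) = {74} ∈ τ ✓.
  V = {[73], [74]}: π^{-1}(V) = {73, 74} ∉ τ ✗.
  V = {[75=77]}: π^{-1}(V) = {75, 77} ∉ τ ✗.
  V = {[73], [75=77]}: π^{-1}(V) = {73, 75, 77} ∉ τ ✗.
  V = {[74], [75=77]}: π^{-1}(V) = {74, 75, 77} ∉ τ ✗.
  V = {[73], [74], [75=77]}: π^{-1}(V) = {73, 74, 75, 77} ∈ τ ✓.
  V = {[76]}: π^{-1}(V) = {76} ∉ τ ✗.
  V = {[73], [76]}: π^{-1}(V) = {73, 76} ∉ τ ✗.
  V = {[74], [76]}: π^{-1}(V) = {74, 76} ∉ τ ✗.
  V = {[73], [74], [76]}: π^{-1}(V) = {73, 74, 76} ∉ τ ✗.
  V = {[75=77], [76]}: π^{-1}(V) = {75, 76, 77} ∉ τ ✗.
  V = {[73], [75=77], [76]}: π^{-1}(V) = {73, 75, 76, 77} ∉ τ ✗.
  V = {[74], [75=77], [76]}: π^{-1}(V) = {74, 75, 76, 77} ∉ τ ✗.
  V = {[73], [74], [75=77], [76]}: π^{-1}(V) = {73, 74, 75, 76, 77} ∈ τ ✓.
Open sets in the quotient: τ_Q = {{}, {[74]}, {[73], [74], [75=77]}, {[73], [74], [75=77], [76]}} (4 elements).


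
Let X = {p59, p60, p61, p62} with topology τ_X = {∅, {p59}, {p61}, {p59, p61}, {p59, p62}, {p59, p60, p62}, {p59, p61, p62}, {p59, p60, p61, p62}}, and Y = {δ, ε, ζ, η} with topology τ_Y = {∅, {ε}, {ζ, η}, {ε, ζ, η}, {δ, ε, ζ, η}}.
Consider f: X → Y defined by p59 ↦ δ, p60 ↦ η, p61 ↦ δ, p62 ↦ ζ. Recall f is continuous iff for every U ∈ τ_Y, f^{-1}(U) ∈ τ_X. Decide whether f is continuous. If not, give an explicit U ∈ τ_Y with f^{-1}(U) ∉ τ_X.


f is NOT continuous.

Compute f^{-1}(U) for each U ∈ τ_Y:
  U = ∅: f^{-1}(U) = ∅ ∈ τ_X ✓.
  U = {ε}: f^{-1}(U) = ∅ ∈ τ_X ✓.
  U = {ζ, η}: f^{-1}(U) = {p60, p62} ∉ τ_X ✗.
  U = {ε, ζ, η}: f^{-1}(U) = {p60, p62} ∉ τ_X ✗.
  U = {δ, ε, ζ, η}: f^{-1}(U) = {p59, p60, p61, p62} ∈ τ_X ✓.
Found U = {ζ, η} with f^{-1}(U) = {p60, p62} not in τ_X. Therefore f is NOT continuous.


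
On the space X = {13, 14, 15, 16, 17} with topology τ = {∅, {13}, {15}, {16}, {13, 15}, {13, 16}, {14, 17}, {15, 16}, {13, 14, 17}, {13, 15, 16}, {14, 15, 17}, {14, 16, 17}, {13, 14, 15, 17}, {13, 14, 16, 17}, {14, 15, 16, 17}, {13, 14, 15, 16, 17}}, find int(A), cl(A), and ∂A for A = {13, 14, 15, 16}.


int(A) = {13, 15, 16}, cl(A) = {13, 14, 15, 16, 17}, ∂A = {14, 17}.

Closed sets in (X, τ) are complements of opens:
  closed(X, τ) = {∅, {13}, {15}, {16}, {13, 15}, {13, 16}, {14, 17}, {15, 16}, {13, 14, 17}, {13, 15, 16}, {14, 15, 17}, {14, 16, 17}, {13, 14, 15, 17}, {13, 14, 16, 17}, {14, 15, 16, 17}, {13, 14, 15, 16, 17}}.
int(A) = ⋃ {U ∈ τ : U ⊆ A}. Opens contained in A: ∅, {13}, {15}, {16}, {13, 15}, {13, 16}, {15, 16}, {13, 15, 16}.
Taking the union of these: int(A) = {13, 15, 16}.
cl(A) = ⋂ {C closed : A ⊆ C}. Closed sets containing A: {13, 14, 15, 16, 17}.
Intersecting these: cl(A) = {13, 14, 15, 16, 17}.
∂A = cl(A) ∖ int(A) = {13, 14, 15, 16, 17} ∖ {13, 15, 16} = {14, 17}.


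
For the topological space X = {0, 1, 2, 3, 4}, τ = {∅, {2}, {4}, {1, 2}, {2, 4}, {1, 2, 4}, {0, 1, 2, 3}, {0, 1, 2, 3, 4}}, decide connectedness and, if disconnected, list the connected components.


(X, τ) is disconnected; components = [{4}, {0, 1, 2, 3}].

Find clopen sets (U ∈ τ with X ∖ U ∈ τ):
  U = ∅, X ∖ U = {0, 1, 2, 3, 4} — both open, so U is clopen.
  U = {4}, X ∖ U = {0, 1, 2, 3} — both open, so U is clopen.
  U = {0, 1, 2, 3}, X ∖ U = {4} — both open, so U is clopen.
  U = {0, 1, 2, 3, 4}, X ∖ U = ∅ — both open, so U is clopen.
Nontrivial clopen(s) exist: e.g. {0, 1, 2, 3}. So (X, τ) is disconnected.
Compute connected components by grouping points that agree on all clopens:
  component: {4}
  component: {0, 1, 2, 3}


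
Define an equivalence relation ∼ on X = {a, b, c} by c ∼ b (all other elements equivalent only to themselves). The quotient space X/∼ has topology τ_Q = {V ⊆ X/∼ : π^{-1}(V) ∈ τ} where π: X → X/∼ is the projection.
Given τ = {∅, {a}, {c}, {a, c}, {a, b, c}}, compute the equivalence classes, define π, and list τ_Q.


X/∼ = {[a], [b=c]}; |τ_Q| = 3.

Equivalence classes: [a], [b=c].
Quotient map π: X → X/∼ sends a ↦ [a], b ↦ [b=c], c ↦ [b=c].
For each subset V ⊆ X/∼, compute π^{-1}(V) ⊆ X and check whether π^{-1}(V) ∈ τ. V is open in τ_Q iff π^{-1}(V) ∈ τ.
  V = {}: π^{-1}(V) = ∅ ∈ τ ✓.
  V = {[a]}: π^{-1}(V) = {a} ∈ τ ✓.
  V = {[b=c]}: π^{-1}(V) = {b, c} ∉ τ ✗.
  V = {[a], [b=c]}: π^{-1}(V) = {a, b, c} ∈ τ ✓.
Open sets in the quotient: τ_Q = {{}, {[a]}, {[a], [b=c]}} (3 elements).


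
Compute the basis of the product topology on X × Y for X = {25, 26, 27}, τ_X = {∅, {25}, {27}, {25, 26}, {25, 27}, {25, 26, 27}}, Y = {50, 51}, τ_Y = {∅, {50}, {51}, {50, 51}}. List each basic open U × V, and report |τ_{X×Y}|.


Basis B = {∅ × ∅, {25} × {50}, {25} × {51}, {27} × {50}, {27} × {51}, {25} × {50, 51}, {25, 26} × {50}, {25, 27} × {50}, {25, 26} × {51}, {25, 27} × {51}, {27} × {50, 51}, {25, 26, 27} × {50}, {25, 26, 27} × {51}, {25, 26} × {50, 51}, {25, 27} × {50, 51}, {25, 26, 27} × {50, 51}}; |τ_{X×Y}| = 36.

Enumerate products U × V with U ∈ τ_X, V ∈ τ_Y (deduplicated):
  ∅ × ∅ = {} (∅)
  {25} × {50} = {(25,50)}
  {25} × {51} = {(25,51)}
  {27} × {50} = {(27,50)}
  {27} × {51} = {(27,51)}
  {25} × {50, 51} = {(25,50), (25,51)}
  {25, 26} × {50} = {(25,50), (26,50)}
  {25, 27} × {50} = {(25,50), (27,50)}
  {25, 26} × {51} = {(25,51), (26,51)}
  {25, 27} × {51} = {(25,51), (27,51)}
  {27} × {50, 51} = {(27,50), (27,51)}
  {25, 26, 27} × {50} = {(25,50), (26,50), (27,50)}
  {25, 26, 27} × {51} = {(25,51), (26,51), (27,51)}
  {25, 26} × {50, 51} = {(25,50), (25,51), (26,50), (26,51)}
  {25, 27} × {50, 51} = {(25,50), (25,51), (27,50), (27,51)}
  {25, 26, 27} × {50, 51} = {(25,50), (25,51), (26,50), (26,51), (27,50), (27,51)}
These 16 distinct sets form the basis B.
Close under arbitrary unions to get τ_{X×Y}; counting gives |τ_{X×Y}| = 36.


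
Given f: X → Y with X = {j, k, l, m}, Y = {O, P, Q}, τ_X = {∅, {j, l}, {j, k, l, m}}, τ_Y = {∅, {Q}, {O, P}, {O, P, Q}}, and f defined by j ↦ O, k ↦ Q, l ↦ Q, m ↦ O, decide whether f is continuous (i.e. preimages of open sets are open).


f is NOT continuous.

Compute f^{-1}(U) for each U ∈ τ_Y:
  U = ∅: f^{-1}(U) = ∅ ∈ τ_X ✓.
  U = {Q}: f^{-1}(U) = {k, l} ∉ τ_X ✗.
  U = {O, P}: f^{-1}(U) = {j, m} ∉ τ_X ✗.
  U = {O, P, Q}: f^{-1}(U) = {j, k, l, m} ∈ τ_X ✓.
Found U = {Q} with f^{-1}(U) = {k, l} not in τ_X. Therefore f is NOT continuous.


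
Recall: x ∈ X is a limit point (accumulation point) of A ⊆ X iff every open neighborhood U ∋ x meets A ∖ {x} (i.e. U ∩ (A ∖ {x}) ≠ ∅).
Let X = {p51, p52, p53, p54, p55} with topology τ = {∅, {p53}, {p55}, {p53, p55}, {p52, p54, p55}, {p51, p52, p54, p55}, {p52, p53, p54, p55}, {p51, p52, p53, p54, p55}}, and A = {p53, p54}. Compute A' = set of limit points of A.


A' = {p51, p52}

For each x ∈ X, list the open sets U ∈ τ with x ∈ U, then check whether U ∩ (A ∖ {x}) ≠ ∅ for every such U.
  x = p51: opens ∋ x are {p51, p52, p54, p55}, {p51, p52, p53, p54, p55}; each meets A ∖ {p51}, so x IS a limit point.
  x = p52: opens ∋ x are {p52, p54, p55}, {p51, p52, p54, p55}, {p52, p53, p54, p55}, {p51, p52, p53, p54, p55}; each meets A ∖ {p52}, so x IS a limit point.
  x = p53: open {p53} ∋ x has {p53} ∩ (A ∖ {p53}) = ∅, so x is NOT a limit point.
  x = p54: open {p52, p54, p55} ∋ x has {p52, p54, p55} ∩ (A ∖ {p54}) = ∅, so x is NOT a limit point.
  x = p55: open {p55} ∋ x has {p55} ∩ (A ∖ {p55}) = ∅, so x is NOT a limit point.
Collecting: A' = {p51, p52}.


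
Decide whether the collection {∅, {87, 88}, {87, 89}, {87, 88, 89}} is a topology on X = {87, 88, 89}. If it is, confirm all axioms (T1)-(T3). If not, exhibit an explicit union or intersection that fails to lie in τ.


τ is NOT a topology on X.

Axiom (T1): ∅ ∈ τ? Yes; X ∈ τ? Yes.
Axiom (T2/T3): check pairwise unions and intersections of members of τ.
Counterexample for (T3): {87, 88} ∩ {87, 89} = {87} ∉ τ. Therefore τ is NOT a topology.


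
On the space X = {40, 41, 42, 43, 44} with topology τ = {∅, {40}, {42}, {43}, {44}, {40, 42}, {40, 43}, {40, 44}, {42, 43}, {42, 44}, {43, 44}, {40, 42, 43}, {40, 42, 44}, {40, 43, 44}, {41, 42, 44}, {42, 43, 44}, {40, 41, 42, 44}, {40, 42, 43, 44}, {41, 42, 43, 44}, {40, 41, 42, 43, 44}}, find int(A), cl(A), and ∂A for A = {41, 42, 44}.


int(A) = {41, 42, 44}, cl(A) = {41, 42, 44}, ∂A = ∅.

Closed sets in (X, τ) are complements of opens:
  closed(X, τ) = {∅, {40}, {41}, {43}, {40, 41}, {40, 43}, {41, 42}, {41, 43}, {41, 44}, {40, 41, 42}, {40, 41, 43}, {40, 41, 44}, {41, 42, 43}, {41, 42, 44}, {41, 43, 44}, {40, 41, 42, 43}, {40, 41, 42, 44}, {40, 41, 43, 44}, {41, 42, 43, 44}, {40, 41, 42, 43, 44}}.
int(A) = ⋃ {U ∈ τ : U ⊆ A}. Opens contained in A: ∅, {42}, {44}, {42, 44}, {41, 42, 44}.
Taking the union of these: int(A) = {41, 42, 44}.
cl(A) = ⋂ {C closed : A ⊆ C}. Closed sets containing A: {41, 42, 44}, {40, 41, 42, 44}, {41, 42, 43, 44}, {40, 41, 42, 43, 44}.
Intersecting these: cl(A) = {41, 42, 44}.
∂A = cl(A) ∖ int(A) = {41, 42, 44} ∖ {41, 42, 44} = ∅.


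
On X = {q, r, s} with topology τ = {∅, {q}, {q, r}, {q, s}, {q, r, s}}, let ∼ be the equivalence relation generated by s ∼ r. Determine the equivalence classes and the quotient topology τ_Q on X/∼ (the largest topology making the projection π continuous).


X/∼ = {[q], [r=s]}; |τ_Q| = 3.

Equivalence classes: [q], [r=s].
Quotient map π: X → X/∼ sends q ↦ [q], r ↦ [r=s], s ↦ [r=s].
For each subset V ⊆ X/∼, compute π^{-1}(V) ⊆ X and check whether π^{-1}(V) ∈ τ. V is open in τ_Q iff π^{-1}(V) ∈ τ.
  V = {}: π^{-1}(V) = ∅ ∈ τ ✓.
  V = {[q]}: π^{-1}(V) = {q} ∈ τ ✓.
  V = {[r=s]}: π^{-1}(V) = {r, s} ∉ τ ✗.
  V = {[q], [r=s]}: π^{-1}(V) = {q, r, s} ∈ τ ✓.
Open sets in the quotient: τ_Q = {{}, {[q]}, {[q], [r=s]}} (3 elements).


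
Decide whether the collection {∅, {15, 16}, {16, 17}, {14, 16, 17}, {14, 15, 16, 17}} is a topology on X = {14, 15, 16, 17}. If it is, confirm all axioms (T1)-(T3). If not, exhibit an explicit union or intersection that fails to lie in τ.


τ is NOT a topology on X.

Axiom (T1): ∅ ∈ τ? Yes; X ∈ τ? Yes.
Axiom (T2/T3): check pairwise unions and intersections of members of τ.
Counterexample for (T3): {15, 16} ∩ {16, 17} = {16} ∉ τ. Therefore τ is NOT a topology.


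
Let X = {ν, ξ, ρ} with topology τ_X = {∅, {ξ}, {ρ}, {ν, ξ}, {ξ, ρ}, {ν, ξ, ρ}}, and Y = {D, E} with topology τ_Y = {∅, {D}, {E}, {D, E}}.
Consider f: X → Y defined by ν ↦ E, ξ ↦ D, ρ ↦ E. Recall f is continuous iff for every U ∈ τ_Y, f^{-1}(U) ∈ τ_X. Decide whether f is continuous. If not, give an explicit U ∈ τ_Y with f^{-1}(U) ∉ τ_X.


f is NOT continuous.

Compute f^{-1}(U) for each U ∈ τ_Y:
  U = ∅: f^{-1}(U) = ∅ ∈ τ_X ✓.
  U = {D}: f^{-1}(U) = {ξ} ∈ τ_X ✓.
  U = {E}: f^{-1}(U) = {ν, ρ} ∉ τ_X ✗.
  U = {D, E}: f^{-1}(U) = {ν, ξ, ρ} ∈ τ_X ✓.
Found U = {E} with f^{-1}(U) = {ν, ρ} not in τ_X. Therefore f is NOT continuous.
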